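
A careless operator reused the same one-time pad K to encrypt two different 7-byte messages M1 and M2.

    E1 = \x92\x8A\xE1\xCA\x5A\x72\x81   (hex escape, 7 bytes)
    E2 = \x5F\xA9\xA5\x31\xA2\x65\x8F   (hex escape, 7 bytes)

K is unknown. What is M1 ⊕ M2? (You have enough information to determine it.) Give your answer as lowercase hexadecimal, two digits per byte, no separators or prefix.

cd2344fbf8170e

E1 ⊕ E2 = (M1 ⊕ K) ⊕ (M2 ⊕ K) = M1 ⊕ M2 — the shared key cancels under XOR.
byte 0: 92 ^ 5f = cd
byte 1: 8a ^ a9 = 23
byte 2: e1 ^ a5 = 44
byte 3: ca ^ 31 = fb
byte 4: 5a ^ a2 = f8
byte 5: 72 ^ 65 = 17
byte 6: 81 ^ 8f = 0e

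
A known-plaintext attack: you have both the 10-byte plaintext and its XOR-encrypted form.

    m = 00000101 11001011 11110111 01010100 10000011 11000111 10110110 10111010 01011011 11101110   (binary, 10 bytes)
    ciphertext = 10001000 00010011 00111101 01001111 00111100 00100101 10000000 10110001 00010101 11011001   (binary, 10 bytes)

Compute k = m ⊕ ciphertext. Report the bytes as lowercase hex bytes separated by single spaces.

8d d8 ca 1b bf e2 36 0b 4e 37

Since ciphertext = m ⊕ k, XORing both sides with m gives k = m ⊕ ciphertext.
05 ^ 88 = 8d
cb ^ 13 = d8
f7 ^ 3d = ca
54 ^ 4f = 1b
83 ^ 3c = bf
c7 ^ 25 = e2
b6 ^ 80 = 36
ba ^ b1 = 0b
5b ^ 15 = 4e
ee ^ d9 = 37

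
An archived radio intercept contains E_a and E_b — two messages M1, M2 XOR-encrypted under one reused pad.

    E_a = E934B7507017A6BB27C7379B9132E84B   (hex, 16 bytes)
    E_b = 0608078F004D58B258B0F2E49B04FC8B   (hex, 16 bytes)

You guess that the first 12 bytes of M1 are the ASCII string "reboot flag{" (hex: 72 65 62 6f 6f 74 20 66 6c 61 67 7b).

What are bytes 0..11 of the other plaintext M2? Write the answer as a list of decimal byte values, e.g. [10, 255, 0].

First, E_a ⊕ E_b = (M1 ⊕ K) ⊕ (M2 ⊕ K) = M1 ⊕ M2, so the key drops out. Then M2 = (M1 ⊕ M2) ⊕ M1 over the first 12 bytes.
byte 0: (e9 xor 06) xor 72 = ef xor 72 = 9d
byte 1: (34 xor 08) xor 65 = 3c xor 65 = 59
byte 2: (b7 xor 07) xor 62 = b0 xor 62 = d2
byte 3: (50 xor 8f) xor 6f = df xor 6f = b0
byte 4: (70 xor 00) xor 6f = 70 xor 6f = 1f
byte 5: (17 xor 4d) xor 74 = 5a xor 74 = 2e
byte 6: (a6 xor 58) xor 20 = fe xor 20 = de
byte 7: (bb xor b2) xor 66 = 09 xor 66 = 6f
byte 8: (27 xor 58) xor 6c = 7f xor 6c = 13
byte 9: (c7 xor b0) xor 61 = 77 xor 61 = 16
byte 10: (37 xor f2) xor 67 = c5 xor 67 = a2
byte 11: (9b xor e4) xor 7b = 7f xor 7b = 04

[157, 89, 210, 176, 31, 46, 222, 111, 19, 22, 162, 4]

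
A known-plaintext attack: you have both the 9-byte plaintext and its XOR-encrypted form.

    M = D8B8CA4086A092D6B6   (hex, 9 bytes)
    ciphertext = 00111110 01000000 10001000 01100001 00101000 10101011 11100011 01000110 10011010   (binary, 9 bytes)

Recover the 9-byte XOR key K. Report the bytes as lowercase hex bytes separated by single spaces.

e6 f8 42 21 ae 0b 71 90 2c

Since ciphertext = M ⊕ K, XORing both sides with M gives K = M ⊕ ciphertext.
d8 xor 3e = e6
b8 xor 40 = f8
ca xor 88 = 42
40 xor 61 = 21
86 xor 28 = ae
a0 xor ab = 0b
92 xor e3 = 71
d6 xor 46 = 90
b6 xor 9a = 2c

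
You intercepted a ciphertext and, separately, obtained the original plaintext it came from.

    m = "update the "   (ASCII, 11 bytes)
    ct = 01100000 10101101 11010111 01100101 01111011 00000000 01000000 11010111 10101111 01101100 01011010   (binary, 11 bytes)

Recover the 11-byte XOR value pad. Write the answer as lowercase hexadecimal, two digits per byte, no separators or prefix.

15ddb3040f6560a3c7097a

Since ct = m ⊕ pad, XORing both sides with m gives pad = m ⊕ ct.
75 ⊕ 60 = 15
70 ⊕ ad = dd
64 ⊕ d7 = b3
61 ⊕ 65 = 04
74 ⊕ 7b = 0f
65 ⊕ 00 = 65
20 ⊕ 40 = 60
74 ⊕ d7 = a3
68 ⊕ af = c7
65 ⊕ 6c = 09
20 ⊕ 5a = 7a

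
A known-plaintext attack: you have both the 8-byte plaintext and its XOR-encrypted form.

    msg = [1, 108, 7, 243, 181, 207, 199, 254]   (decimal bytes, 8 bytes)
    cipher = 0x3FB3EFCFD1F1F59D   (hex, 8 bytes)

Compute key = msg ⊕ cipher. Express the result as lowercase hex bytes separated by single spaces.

3e df e8 3c 64 3e 32 63

Since cipher = msg ⊕ key, XORing both sides with msg gives key = msg ⊕ cipher.
01 ⊕ 3f = 3e
6c ⊕ b3 = df
07 ⊕ ef = e8
f3 ⊕ cf = 3c
b5 ⊕ d1 = 64
cf ⊕ f1 = 3e
c7 ⊕ f5 = 32
fe ⊕ 9d = 63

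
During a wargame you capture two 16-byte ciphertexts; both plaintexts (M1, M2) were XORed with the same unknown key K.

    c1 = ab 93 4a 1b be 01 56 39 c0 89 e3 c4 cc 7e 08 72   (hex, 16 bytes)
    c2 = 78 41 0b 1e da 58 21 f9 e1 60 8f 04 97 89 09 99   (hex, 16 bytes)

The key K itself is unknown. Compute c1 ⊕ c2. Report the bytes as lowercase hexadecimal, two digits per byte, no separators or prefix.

d3d24105645977c021e96cc05bf701eb

c1 ⊕ c2 = (M1 ⊕ K) ⊕ (M2 ⊕ K) = M1 ⊕ M2 — the shared key cancels under XOR.
ab XOR 78 = d3
93 XOR 41 = d2
4a XOR 0b = 41
1b XOR 1e = 05
be XOR da = 64
01 XOR 58 = 59
56 XOR 21 = 77
39 XOR f9 = c0
c0 XOR e1 = 21
89 XOR 60 = e9
e3 XOR 8f = 6c
c4 XOR 04 = c0
cc XOR 97 = 5b
7e XOR 89 = f7
08 XOR 09 = 01
72 XOR 99 = eb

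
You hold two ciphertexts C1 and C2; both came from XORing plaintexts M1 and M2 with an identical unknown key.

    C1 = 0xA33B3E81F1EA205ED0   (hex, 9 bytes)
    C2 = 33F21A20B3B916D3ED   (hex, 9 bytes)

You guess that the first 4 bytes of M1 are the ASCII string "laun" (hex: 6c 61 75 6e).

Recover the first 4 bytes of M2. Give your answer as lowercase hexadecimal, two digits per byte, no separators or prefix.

fca851cf

First, C1 ⊕ C2 = (M1 ⊕ K) ⊕ (M2 ⊕ K) = M1 ⊕ M2, so the key drops out. Then M2 = (M1 ⊕ M2) ⊕ M1 over the first 4 bytes.
byte 0: (a3 ^ 33) ^ 6c = 90 ^ 6c = fc
byte 1: (3b ^ f2) ^ 61 = c9 ^ 61 = a8
byte 2: (3e ^ 1a) ^ 75 = 24 ^ 75 = 51
byte 3: (81 ^ 20) ^ 6e = a1 ^ 6e = cf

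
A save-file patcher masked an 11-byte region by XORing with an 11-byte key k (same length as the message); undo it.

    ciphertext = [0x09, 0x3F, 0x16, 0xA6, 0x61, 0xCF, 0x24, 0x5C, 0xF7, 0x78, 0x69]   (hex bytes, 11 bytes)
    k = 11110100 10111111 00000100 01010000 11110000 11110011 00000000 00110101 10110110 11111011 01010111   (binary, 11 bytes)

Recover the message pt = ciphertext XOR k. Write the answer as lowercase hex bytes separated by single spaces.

fd 80 12 f6 91 3c 24 69 41 83 3e

XOR is its own inverse, so applying the key byte-wise gives the result directly.
09 xor f4 = fd
3f xor bf = 80
16 xor 04 = 12
a6 xor 50 = f6
61 xor f0 = 91
cf xor f3 = 3c
24 xor 00 = 24
5c xor 35 = 69
f7 xor b6 = 41
78 xor fb = 83
69 xor 57 = 3e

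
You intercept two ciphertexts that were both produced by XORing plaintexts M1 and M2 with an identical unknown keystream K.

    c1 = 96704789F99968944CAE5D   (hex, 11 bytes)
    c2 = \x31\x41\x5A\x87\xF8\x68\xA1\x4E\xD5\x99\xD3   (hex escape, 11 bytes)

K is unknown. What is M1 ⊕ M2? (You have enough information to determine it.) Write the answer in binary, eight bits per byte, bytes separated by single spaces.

c1 ⊕ c2 = (M1 ⊕ K) ⊕ (M2 ⊕ K) = M1 ⊕ M2 — the shared key cancels under XOR.
byte 0: 96 xor 31 = a7
byte 1: 70 xor 41 = 31
byte 2: 47 xor 5a = 1d
byte 3: 89 xor 87 = 0e
byte 4: f9 xor f8 = 01
byte 5: 99 xor 68 = f1
byte 6: 68 xor a1 = c9
byte 7: 94 xor 4e = da
byte 8: 4c xor d5 = 99
byte 9: ae xor 99 = 37
byte 10: 5d xor d3 = 8e

10100111 00110001 00011101 00001110 00000001 11110001 11001001 11011010 10011001 00110111 10001110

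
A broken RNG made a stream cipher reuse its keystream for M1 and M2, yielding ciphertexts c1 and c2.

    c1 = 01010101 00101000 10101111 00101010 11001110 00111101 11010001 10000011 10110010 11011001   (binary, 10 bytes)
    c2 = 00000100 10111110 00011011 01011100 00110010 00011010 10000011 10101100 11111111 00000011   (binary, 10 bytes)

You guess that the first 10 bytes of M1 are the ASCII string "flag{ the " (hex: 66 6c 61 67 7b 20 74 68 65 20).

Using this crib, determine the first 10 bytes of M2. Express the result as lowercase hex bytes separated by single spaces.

First, c1 ⊕ c2 = (M1 ⊕ K) ⊕ (M2 ⊕ K) = M1 ⊕ M2, so the key drops out. Then M2 = (M1 ⊕ M2) ⊕ M1 over the first 10 bytes.
byte 0: (55 ⊕ 04) ⊕ 66 = 51 ⊕ 66 = 37
byte 1: (28 ⊕ be) ⊕ 6c = 96 ⊕ 6c = fa
byte 2: (af ⊕ 1b) ⊕ 61 = b4 ⊕ 61 = d5
byte 3: (2a ⊕ 5c) ⊕ 67 = 76 ⊕ 67 = 11
byte 4: (ce ⊕ 32) ⊕ 7b = fc ⊕ 7b = 87
byte 5: (3d ⊕ 1a) ⊕ 20 = 27 ⊕ 20 = 07
byte 6: (d1 ⊕ 83) ⊕ 74 = 52 ⊕ 74 = 26
byte 7: (83 ⊕ ac) ⊕ 68 = 2f ⊕ 68 = 47
byte 8: (b2 ⊕ ff) ⊕ 65 = 4d ⊕ 65 = 28
byte 9: (d9 ⊕ 03) ⊕ 20 = da ⊕ 20 = fa

37 fa d5 11 87 07 26 47 28 fa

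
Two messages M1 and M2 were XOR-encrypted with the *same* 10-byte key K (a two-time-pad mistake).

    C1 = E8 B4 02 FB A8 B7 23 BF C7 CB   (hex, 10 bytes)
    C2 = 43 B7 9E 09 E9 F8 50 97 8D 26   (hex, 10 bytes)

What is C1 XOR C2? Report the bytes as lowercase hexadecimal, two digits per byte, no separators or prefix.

C1 ⊕ C2 = (M1 ⊕ K) ⊕ (M2 ⊕ K) = M1 ⊕ M2 — the shared key cancels under XOR.
e8 ⊕ 43 = ab
b4 ⊕ b7 = 03
02 ⊕ 9e = 9c
fb ⊕ 09 = f2
a8 ⊕ e9 = 41
b7 ⊕ f8 = 4f
23 ⊕ 50 = 73
bf ⊕ 97 = 28
c7 ⊕ 8d = 4a
cb ⊕ 26 = ed

ab039cf2414f73284aed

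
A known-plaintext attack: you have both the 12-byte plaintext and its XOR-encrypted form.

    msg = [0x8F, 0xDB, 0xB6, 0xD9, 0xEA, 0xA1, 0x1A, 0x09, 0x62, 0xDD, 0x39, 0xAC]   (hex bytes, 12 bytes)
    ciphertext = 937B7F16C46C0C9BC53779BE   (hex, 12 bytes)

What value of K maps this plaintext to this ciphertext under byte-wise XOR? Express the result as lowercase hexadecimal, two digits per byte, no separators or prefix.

1ca0c9cf2ecd1692a7ea4012

Since ciphertext = msg ⊕ K, XORing both sides with msg gives K = msg ⊕ ciphertext.
byte 0: 143 ⊕ 147 =  28
byte 1: 219 ⊕ 123 = 160
byte 2: 182 ⊕ 127 = 201
byte 3: 217 ⊕  22 = 207
byte 4: 234 ⊕ 196 =  46
byte 5: 161 ⊕ 108 = 205
byte 6:  26 ⊕  12 =  22
byte 7:   9 ⊕ 155 = 146
byte 8:  98 ⊕ 197 = 167
byte 9: 221 ⊕  55 = 234
byte 10:  57 ⊕ 121 =  64
byte 11: 172 ⊕ 190 =  18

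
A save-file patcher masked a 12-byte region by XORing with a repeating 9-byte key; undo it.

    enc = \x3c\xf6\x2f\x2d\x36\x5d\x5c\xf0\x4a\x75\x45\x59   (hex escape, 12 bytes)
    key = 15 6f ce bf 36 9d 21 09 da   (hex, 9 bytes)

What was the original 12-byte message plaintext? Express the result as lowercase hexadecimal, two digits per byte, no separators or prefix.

2999e19200c07df990602a97

The 9-byte key repeats, so the effective keystream is 15 6f ce bf 36 9d 21 09 da 15 6f ce.
byte 0: 3c ⊕ 15 = 29
byte 1: f6 ⊕ 6f = 99
byte 2: 2f ⊕ ce = e1
byte 3: 2d ⊕ bf = 92
byte 4: 36 ⊕ 36 = 00
byte 5: 5d ⊕ 9d = c0
byte 6: 5c ⊕ 21 = 7d
byte 7: f0 ⊕ 09 = f9
byte 8: 4a ⊕ da = 90
byte 9: 75 ⊕ 15 = 60
byte 10: 45 ⊕ 6f = 2a
byte 11: 59 ⊕ ce = 97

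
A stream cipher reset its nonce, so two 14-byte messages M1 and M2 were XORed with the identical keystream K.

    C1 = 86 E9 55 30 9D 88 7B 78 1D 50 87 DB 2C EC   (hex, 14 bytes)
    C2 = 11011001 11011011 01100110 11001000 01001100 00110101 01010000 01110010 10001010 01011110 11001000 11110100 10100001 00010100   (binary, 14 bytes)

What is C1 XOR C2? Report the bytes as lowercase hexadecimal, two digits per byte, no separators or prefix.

5f3233f8d1bd2b0a970e4f2f8df8

C1 ⊕ C2 = (M1 ⊕ K) ⊕ (M2 ⊕ K) = M1 ⊕ M2 — the shared key cancels under XOR.
10000110 ⊕ 11011001 = 01011111
11101001 ⊕ 11011011 = 00110010
01010101 ⊕ 01100110 = 00110011
00110000 ⊕ 11001000 = 11111000
10011101 ⊕ 01001100 = 11010001
10001000 ⊕ 00110101 = 10111101
01111011 ⊕ 01010000 = 00101011
01111000 ⊕ 01110010 = 00001010
00011101 ⊕ 10001010 = 10010111
01010000 ⊕ 01011110 = 00001110
10000111 ⊕ 11001000 = 01001111
11011011 ⊕ 11110100 = 00101111
00101100 ⊕ 10100001 = 10001101
11101100 ⊕ 00010100 = 11111000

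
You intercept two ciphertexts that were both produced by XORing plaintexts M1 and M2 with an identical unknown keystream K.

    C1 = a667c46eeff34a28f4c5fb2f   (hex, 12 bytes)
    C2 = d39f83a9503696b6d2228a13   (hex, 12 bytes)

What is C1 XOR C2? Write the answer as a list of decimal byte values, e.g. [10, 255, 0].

[117, 248, 71, 199, 191, 197, 220, 158, 38, 231, 113, 60]

C1 ⊕ C2 = (M1 ⊕ K) ⊕ (M2 ⊕ K) = M1 ⊕ M2 — the shared key cancels under XOR.
10100110 xor 11010011 = 01110101
01100111 xor 10011111 = 11111000
11000100 xor 10000011 = 01000111
01101110 xor 10101001 = 11000111
11101111 xor 01010000 = 10111111
11110011 xor 00110110 = 11000101
01001010 xor 10010110 = 11011100
00101000 xor 10110110 = 10011110
11110100 xor 11010010 = 00100110
11000101 xor 00100010 = 11100111
11111011 xor 10001010 = 01110001
00101111 xor 00010011 = 00111100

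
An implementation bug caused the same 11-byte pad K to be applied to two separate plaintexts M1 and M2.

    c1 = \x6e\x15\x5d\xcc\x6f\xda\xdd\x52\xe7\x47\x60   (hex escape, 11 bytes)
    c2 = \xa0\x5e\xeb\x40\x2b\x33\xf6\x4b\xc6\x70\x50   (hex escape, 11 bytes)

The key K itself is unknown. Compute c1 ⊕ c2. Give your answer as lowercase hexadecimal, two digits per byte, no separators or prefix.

c1 ⊕ c2 = (M1 ⊕ K) ⊕ (M2 ⊕ K) = M1 ⊕ M2 — the shared key cancels under XOR.
6e ^ a0 = ce
15 ^ 5e = 4b
5d ^ eb = b6
cc ^ 40 = 8c
6f ^ 2b = 44
da ^ 33 = e9
dd ^ f6 = 2b
52 ^ 4b = 19
e7 ^ c6 = 21
47 ^ 70 = 37
60 ^ 50 = 30

ce4bb68c44e92b19213730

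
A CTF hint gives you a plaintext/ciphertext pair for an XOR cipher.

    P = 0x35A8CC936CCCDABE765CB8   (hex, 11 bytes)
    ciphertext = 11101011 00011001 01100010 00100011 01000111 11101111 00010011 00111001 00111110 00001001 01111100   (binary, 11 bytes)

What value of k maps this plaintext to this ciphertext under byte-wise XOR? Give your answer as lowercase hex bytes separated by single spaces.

de b1 ae b0 2b 23 c9 87 48 55 c4

Since ciphertext = P ⊕ k, XORing both sides with P gives k = P ⊕ ciphertext.
 53 ^ 235 = 222
168 ^  25 = 177
204 ^  98 = 174
147 ^  35 = 176
108 ^  71 =  43
204 ^ 239 =  35
218 ^  19 = 201
190 ^  57 = 135
118 ^  62 =  72
 92 ^   9 =  85
184 ^ 124 = 196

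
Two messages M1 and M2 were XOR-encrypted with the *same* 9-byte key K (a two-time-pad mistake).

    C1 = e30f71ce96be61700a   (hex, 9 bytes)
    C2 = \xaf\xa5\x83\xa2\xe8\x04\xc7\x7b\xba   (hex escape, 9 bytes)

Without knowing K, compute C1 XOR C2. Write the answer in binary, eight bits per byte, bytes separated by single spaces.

01001100 10101010 11110010 01101100 01111110 10111010 10100110 00001011 10110000

C1 ⊕ C2 = (M1 ⊕ K) ⊕ (M2 ⊕ K) = M1 ⊕ M2 — the shared key cancels under XOR.
byte 0: e3 XOR af = 4c
byte 1: 0f XOR a5 = aa
byte 2: 71 XOR 83 = f2
byte 3: ce XOR a2 = 6c
byte 4: 96 XOR e8 = 7e
byte 5: be XOR 04 = ba
byte 6: 61 XOR c7 = a6
byte 7: 70 XOR 7b = 0b
byte 8: 0a XOR ba = b0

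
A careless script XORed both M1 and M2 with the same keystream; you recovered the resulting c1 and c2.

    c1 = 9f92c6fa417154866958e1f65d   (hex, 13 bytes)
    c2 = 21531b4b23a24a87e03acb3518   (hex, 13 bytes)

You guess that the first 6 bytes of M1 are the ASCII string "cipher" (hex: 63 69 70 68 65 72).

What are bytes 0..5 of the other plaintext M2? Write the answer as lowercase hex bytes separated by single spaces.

dd a8 ad d9 07 a1

First, c1 ⊕ c2 = (M1 ⊕ K) ⊕ (M2 ⊕ K) = M1 ⊕ M2, so the key drops out. Then M2 = (M1 ⊕ M2) ⊕ M1 over the first 6 bytes.
byte 0: (9f ⊕ 21) ⊕ 63 = be ⊕ 63 = dd
byte 1: (92 ⊕ 53) ⊕ 69 = c1 ⊕ 69 = a8
byte 2: (c6 ⊕ 1b) ⊕ 70 = dd ⊕ 70 = ad
byte 3: (fa ⊕ 4b) ⊕ 68 = b1 ⊕ 68 = d9
byte 4: (41 ⊕ 23) ⊕ 65 = 62 ⊕ 65 = 07
byte 5: (71 ⊕ a2) ⊕ 72 = d3 ⊕ 72 = a1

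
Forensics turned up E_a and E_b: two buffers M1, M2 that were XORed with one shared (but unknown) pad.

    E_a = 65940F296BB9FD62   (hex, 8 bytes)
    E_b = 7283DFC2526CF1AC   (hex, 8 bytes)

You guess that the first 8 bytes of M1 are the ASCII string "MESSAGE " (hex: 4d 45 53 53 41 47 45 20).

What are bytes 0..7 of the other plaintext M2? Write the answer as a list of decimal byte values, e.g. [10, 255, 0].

First, E_a ⊕ E_b = (M1 ⊕ K) ⊕ (M2 ⊕ K) = M1 ⊕ M2, so the key drops out. Then M2 = (M1 ⊕ M2) ⊕ M1 over the first 8 bytes.
byte 0: (65 xor 72) xor 4d = 17 xor 4d = 5a
byte 1: (94 xor 83) xor 45 = 17 xor 45 = 52
byte 2: (0f xor df) xor 53 = d0 xor 53 = 83
byte 3: (29 xor c2) xor 53 = eb xor 53 = b8
byte 4: (6b xor 52) xor 41 = 39 xor 41 = 78
byte 5: (b9 xor 6c) xor 47 = d5 xor 47 = 92
byte 6: (fd xor f1) xor 45 = 0c xor 45 = 49
byte 7: (62 xor ac) xor 20 = ce xor 20 = ee

[90, 82, 131, 184, 120, 146, 73, 238]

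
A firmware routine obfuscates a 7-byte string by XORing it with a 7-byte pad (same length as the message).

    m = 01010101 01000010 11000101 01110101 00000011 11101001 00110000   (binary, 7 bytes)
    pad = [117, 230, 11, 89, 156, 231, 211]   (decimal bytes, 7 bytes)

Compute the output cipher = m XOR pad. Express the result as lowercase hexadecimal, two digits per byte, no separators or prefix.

20a4ce2c9f0ee3

XOR is its own inverse, so applying the key byte-wise gives the result directly.
55 ^ 75 = 20
42 ^ e6 = a4
c5 ^ 0b = ce
75 ^ 59 = 2c
03 ^ 9c = 9f
e9 ^ e7 = 0e
30 ^ d3 = e3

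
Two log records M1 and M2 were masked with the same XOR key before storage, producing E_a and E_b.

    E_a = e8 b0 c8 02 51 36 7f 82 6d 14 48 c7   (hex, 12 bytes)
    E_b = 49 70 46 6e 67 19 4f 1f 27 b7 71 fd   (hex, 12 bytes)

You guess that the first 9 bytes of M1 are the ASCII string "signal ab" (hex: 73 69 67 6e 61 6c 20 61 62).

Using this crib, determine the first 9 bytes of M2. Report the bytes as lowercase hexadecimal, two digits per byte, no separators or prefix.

First, E_a ⊕ E_b = (M1 ⊕ K) ⊕ (M2 ⊕ K) = M1 ⊕ M2, so the key drops out. Then M2 = (M1 ⊕ M2) ⊕ M1 over the first 9 bytes.
byte 0: (e8 xor 49) xor 73 = a1 xor 73 = d2
byte 1: (b0 xor 70) xor 69 = c0 xor 69 = a9
byte 2: (c8 xor 46) xor 67 = 8e xor 67 = e9
byte 3: (02 xor 6e) xor 6e = 6c xor 6e = 02
byte 4: (51 xor 67) xor 61 = 36 xor 61 = 57
byte 5: (36 xor 19) xor 6c = 2f xor 6c = 43
byte 6: (7f xor 4f) xor 20 = 30 xor 20 = 10
byte 7: (82 xor 1f) xor 61 = 9d xor 61 = fc
byte 8: (6d xor 27) xor 62 = 4a xor 62 = 28

d2a9e902574310fc28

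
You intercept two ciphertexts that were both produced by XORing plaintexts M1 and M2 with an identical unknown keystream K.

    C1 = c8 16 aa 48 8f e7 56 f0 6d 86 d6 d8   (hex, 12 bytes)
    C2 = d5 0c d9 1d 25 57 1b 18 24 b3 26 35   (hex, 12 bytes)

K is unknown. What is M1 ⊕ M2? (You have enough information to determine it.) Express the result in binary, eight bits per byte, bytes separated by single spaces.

C1 ⊕ C2 = (M1 ⊕ K) ⊕ (M2 ⊕ K) = M1 ⊕ M2 — the shared key cancels under XOR.
byte 0: c8 XOR d5 = 1d
byte 1: 16 XOR 0c = 1a
byte 2: aa XOR d9 = 73
byte 3: 48 XOR 1d = 55
byte 4: 8f XOR 25 = aa
byte 5: e7 XOR 57 = b0
byte 6: 56 XOR 1b = 4d
byte 7: f0 XOR 18 = e8
byte 8: 6d XOR 24 = 49
byte 9: 86 XOR b3 = 35
byte 10: d6 XOR 26 = f0
byte 11: d8 XOR 35 = ed

00011101 00011010 01110011 01010101 10101010 10110000 01001101 11101000 01001001 00110101 11110000 11101101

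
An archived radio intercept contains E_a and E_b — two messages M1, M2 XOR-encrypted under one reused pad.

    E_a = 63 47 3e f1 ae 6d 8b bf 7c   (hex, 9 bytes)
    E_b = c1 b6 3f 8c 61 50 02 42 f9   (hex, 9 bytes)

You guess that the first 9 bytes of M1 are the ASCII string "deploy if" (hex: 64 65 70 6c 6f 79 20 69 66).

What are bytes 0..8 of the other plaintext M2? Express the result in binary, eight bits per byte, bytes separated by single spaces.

First, E_a ⊕ E_b = (M1 ⊕ K) ⊕ (M2 ⊕ K) = M1 ⊕ M2, so the key drops out. Then M2 = (M1 ⊕ M2) ⊕ M1 over the first 9 bytes.
byte 0: (63 ^ c1) ^ 64 = a2 ^ 64 = c6
byte 1: (47 ^ b6) ^ 65 = f1 ^ 65 = 94
byte 2: (3e ^ 3f) ^ 70 = 01 ^ 70 = 71
byte 3: (f1 ^ 8c) ^ 6c = 7d ^ 6c = 11
byte 4: (ae ^ 61) ^ 6f = cf ^ 6f = a0
byte 5: (6d ^ 50) ^ 79 = 3d ^ 79 = 44
byte 6: (8b ^ 02) ^ 20 = 89 ^ 20 = a9
byte 7: (bf ^ 42) ^ 69 = fd ^ 69 = 94
byte 8: (7c ^ f9) ^ 66 = 85 ^ 66 = e3

11000110 10010100 01110001 00010001 10100000 01000100 10101001 10010100 11100011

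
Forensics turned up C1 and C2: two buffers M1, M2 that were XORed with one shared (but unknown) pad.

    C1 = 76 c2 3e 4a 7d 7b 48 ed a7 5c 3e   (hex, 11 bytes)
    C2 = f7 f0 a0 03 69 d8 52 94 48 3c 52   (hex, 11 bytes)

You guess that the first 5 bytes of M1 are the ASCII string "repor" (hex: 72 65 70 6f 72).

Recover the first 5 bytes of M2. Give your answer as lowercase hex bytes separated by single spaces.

First, C1 ⊕ C2 = (M1 ⊕ K) ⊕ (M2 ⊕ K) = M1 ⊕ M2, so the key drops out. Then M2 = (M1 ⊕ M2) ⊕ M1 over the first 5 bytes.
byte 0: (76 XOR f7) XOR 72 = 81 XOR 72 = f3
byte 1: (c2 XOR f0) XOR 65 = 32 XOR 65 = 57
byte 2: (3e XOR a0) XOR 70 = 9e XOR 70 = ee
byte 3: (4a XOR 03) XOR 6f = 49 XOR 6f = 26
byte 4: (7d XOR 69) XOR 72 = 14 XOR 72 = 66

f3 57 ee 26 66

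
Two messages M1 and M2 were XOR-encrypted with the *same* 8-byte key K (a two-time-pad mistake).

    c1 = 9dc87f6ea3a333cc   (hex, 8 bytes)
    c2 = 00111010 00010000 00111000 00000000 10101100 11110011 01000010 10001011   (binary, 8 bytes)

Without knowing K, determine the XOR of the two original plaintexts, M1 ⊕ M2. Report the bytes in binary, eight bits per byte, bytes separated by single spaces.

c1 ⊕ c2 = (M1 ⊕ K) ⊕ (M2 ⊕ K) = M1 ⊕ M2 — the shared key cancels under XOR.
byte 0: 9d ^ 3a = a7
byte 1: c8 ^ 10 = d8
byte 2: 7f ^ 38 = 47
byte 3: 6e ^ 00 = 6e
byte 4: a3 ^ ac = 0f
byte 5: a3 ^ f3 = 50
byte 6: 33 ^ 42 = 71
byte 7: cc ^ 8b = 47

10100111 11011000 01000111 01101110 00001111 01010000 01110001 01000111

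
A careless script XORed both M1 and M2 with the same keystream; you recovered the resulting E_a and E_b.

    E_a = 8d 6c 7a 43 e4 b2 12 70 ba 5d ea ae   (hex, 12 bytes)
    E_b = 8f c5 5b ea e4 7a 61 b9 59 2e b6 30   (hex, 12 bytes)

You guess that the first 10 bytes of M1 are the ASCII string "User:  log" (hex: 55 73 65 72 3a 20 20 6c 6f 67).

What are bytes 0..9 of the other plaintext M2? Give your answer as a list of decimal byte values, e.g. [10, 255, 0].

First, E_a ⊕ E_b = (M1 ⊕ K) ⊕ (M2 ⊕ K) = M1 ⊕ M2, so the key drops out. Then M2 = (M1 ⊕ M2) ⊕ M1 over the first 10 bytes.
byte 0: (8d xor 8f) xor 55 = 02 xor 55 = 57
byte 1: (6c xor c5) xor 73 = a9 xor 73 = da
byte 2: (7a xor 5b) xor 65 = 21 xor 65 = 44
byte 3: (43 xor ea) xor 72 = a9 xor 72 = db
byte 4: (e4 xor e4) xor 3a = 00 xor 3a = 3a
byte 5: (b2 xor 7a) xor 20 = c8 xor 20 = e8
byte 6: (12 xor 61) xor 20 = 73 xor 20 = 53
byte 7: (70 xor b9) xor 6c = c9 xor 6c = a5
byte 8: (ba xor 59) xor 6f = e3 xor 6f = 8c
byte 9: (5d xor 2e) xor 67 = 73 xor 67 = 14

[87, 218, 68, 219, 58, 232, 83, 165, 140, 20]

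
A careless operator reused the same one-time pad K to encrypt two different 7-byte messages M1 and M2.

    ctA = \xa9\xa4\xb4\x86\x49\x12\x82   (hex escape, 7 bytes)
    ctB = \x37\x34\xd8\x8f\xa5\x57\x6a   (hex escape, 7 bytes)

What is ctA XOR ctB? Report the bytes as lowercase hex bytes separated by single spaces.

9e 90 6c 09 ec 45 e8

ctA ⊕ ctB = (M1 ⊕ K) ⊕ (M2 ⊕ K) = M1 ⊕ M2 — the shared key cancels under XOR.
a9 ⊕ 37 = 9e
a4 ⊕ 34 = 90
b4 ⊕ d8 = 6c
86 ⊕ 8f = 09
49 ⊕ a5 = ec
12 ⊕ 57 = 45
82 ⊕ 6a = e8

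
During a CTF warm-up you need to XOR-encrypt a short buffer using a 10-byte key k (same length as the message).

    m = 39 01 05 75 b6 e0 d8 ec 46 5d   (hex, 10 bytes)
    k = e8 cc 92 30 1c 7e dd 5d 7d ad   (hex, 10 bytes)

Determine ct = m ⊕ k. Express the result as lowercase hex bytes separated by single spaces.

d1 cd 97 45 aa 9e 05 b1 3b f0

39 ⊕ e8 = d1
01 ⊕ cc = cd
05 ⊕ 92 = 97
75 ⊕ 30 = 45
b6 ⊕ 1c = aa
e0 ⊕ 7e = 9e
d8 ⊕ dd = 05
ec ⊕ 5d = b1
46 ⊕ 7d = 3b
5d ⊕ ad = f0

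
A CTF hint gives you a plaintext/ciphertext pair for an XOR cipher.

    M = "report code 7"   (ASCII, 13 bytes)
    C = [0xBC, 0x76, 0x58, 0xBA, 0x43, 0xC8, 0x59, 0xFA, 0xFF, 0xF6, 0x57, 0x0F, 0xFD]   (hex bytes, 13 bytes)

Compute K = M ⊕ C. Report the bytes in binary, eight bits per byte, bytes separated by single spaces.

Since C = M ⊕ K, XORing both sides with M gives K = M ⊕ C.
byte 0: 72 ^ bc = ce
byte 1: 65 ^ 76 = 13
byte 2: 70 ^ 58 = 28
byte 3: 6f ^ ba = d5
byte 4: 72 ^ 43 = 31
byte 5: 74 ^ c8 = bc
byte 6: 20 ^ 59 = 79
byte 7: 63 ^ fa = 99
byte 8: 6f ^ ff = 90
byte 9: 64 ^ f6 = 92
byte 10: 65 ^ 57 = 32
byte 11: 20 ^ 0f = 2f
byte 12: 37 ^ fd = ca

11001110 00010011 00101000 11010101 00110001 10111100 01111001 10011001 10010000 10010010 00110010 00101111 11001010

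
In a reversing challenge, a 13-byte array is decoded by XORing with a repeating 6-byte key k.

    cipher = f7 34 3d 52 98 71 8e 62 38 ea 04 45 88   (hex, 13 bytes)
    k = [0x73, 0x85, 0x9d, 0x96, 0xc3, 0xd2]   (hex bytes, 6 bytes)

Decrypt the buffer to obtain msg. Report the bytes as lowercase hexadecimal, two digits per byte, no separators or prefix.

84b1a0c45ba3fde7a57cc797fb

The 6-byte key repeats, so the effective keystream is 73 85 9d 96 c3 d2 73 85 9d 96 c3 d2 73.
byte 0: 11110111 ^ 01110011 = 10000100
byte 1: 00110100 ^ 10000101 = 10110001
byte 2: 00111101 ^ 10011101 = 10100000
byte 3: 01010010 ^ 10010110 = 11000100
byte 4: 10011000 ^ 11000011 = 01011011
byte 5: 01110001 ^ 11010010 = 10100011
byte 6: 10001110 ^ 01110011 = 11111101
byte 7: 01100010 ^ 10000101 = 11100111
byte 8: 00111000 ^ 10011101 = 10100101
byte 9: 11101010 ^ 10010110 = 01111100
byte 10: 00000100 ^ 11000011 = 11000111
byte 11: 01000101 ^ 11010010 = 10010111
byte 12: 10001000 ^ 01110011 = 11111011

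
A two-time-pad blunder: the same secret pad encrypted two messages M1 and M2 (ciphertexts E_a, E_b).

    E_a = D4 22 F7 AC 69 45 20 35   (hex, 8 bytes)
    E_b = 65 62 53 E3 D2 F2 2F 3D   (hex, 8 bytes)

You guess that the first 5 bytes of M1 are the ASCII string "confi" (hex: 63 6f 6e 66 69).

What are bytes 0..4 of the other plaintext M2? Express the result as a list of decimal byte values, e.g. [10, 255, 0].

[210, 47, 202, 41, 210]

First, E_a ⊕ E_b = (M1 ⊕ K) ⊕ (M2 ⊕ K) = M1 ⊕ M2, so the key drops out. Then M2 = (M1 ⊕ M2) ⊕ M1 over the first 5 bytes.
byte 0: (d4 ⊕ 65) ⊕ 63 = b1 ⊕ 63 = d2
byte 1: (22 ⊕ 62) ⊕ 6f = 40 ⊕ 6f = 2f
byte 2: (f7 ⊕ 53) ⊕ 6e = a4 ⊕ 6e = ca
byte 3: (ac ⊕ e3) ⊕ 66 = 4f ⊕ 66 = 29
byte 4: (69 ⊕ d2) ⊕ 69 = bb ⊕ 69 = d2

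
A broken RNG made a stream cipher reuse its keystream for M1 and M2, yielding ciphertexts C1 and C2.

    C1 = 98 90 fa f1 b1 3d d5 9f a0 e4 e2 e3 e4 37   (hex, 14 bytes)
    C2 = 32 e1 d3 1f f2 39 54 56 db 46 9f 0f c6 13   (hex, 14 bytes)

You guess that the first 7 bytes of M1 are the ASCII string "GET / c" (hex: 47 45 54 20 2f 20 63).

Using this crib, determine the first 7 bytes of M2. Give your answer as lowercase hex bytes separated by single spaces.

ed 34 7d ce 6c 24 e2

First, C1 ⊕ C2 = (M1 ⊕ K) ⊕ (M2 ⊕ K) = M1 ⊕ M2, so the key drops out. Then M2 = (M1 ⊕ M2) ⊕ M1 over the first 7 bytes.
byte 0: (98 ⊕ 32) ⊕ 47 = aa ⊕ 47 = ed
byte 1: (90 ⊕ e1) ⊕ 45 = 71 ⊕ 45 = 34
byte 2: (fa ⊕ d3) ⊕ 54 = 29 ⊕ 54 = 7d
byte 3: (f1 ⊕ 1f) ⊕ 20 = ee ⊕ 20 = ce
byte 4: (b1 ⊕ f2) ⊕ 2f = 43 ⊕ 2f = 6c
byte 5: (3d ⊕ 39) ⊕ 20 = 04 ⊕ 20 = 24
byte 6: (d5 ⊕ 54) ⊕ 63 = 81 ⊕ 63 = e2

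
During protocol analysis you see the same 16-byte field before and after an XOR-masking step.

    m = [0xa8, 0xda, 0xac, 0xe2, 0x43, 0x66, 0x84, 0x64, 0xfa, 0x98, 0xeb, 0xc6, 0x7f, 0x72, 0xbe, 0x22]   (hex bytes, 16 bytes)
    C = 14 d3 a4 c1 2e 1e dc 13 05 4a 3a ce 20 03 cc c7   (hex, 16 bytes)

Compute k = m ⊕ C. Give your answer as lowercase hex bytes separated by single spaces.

bc 09 08 23 6d 78 58 77 ff d2 d1 08 5f 71 72 e5

Since C = m ⊕ k, XORing both sides with m gives k = m ⊕ C.
byte 0: a8 ^ 14 = bc
byte 1: da ^ d3 = 09
byte 2: ac ^ a4 = 08
byte 3: e2 ^ c1 = 23
byte 4: 43 ^ 2e = 6d
byte 5: 66 ^ 1e = 78
byte 6: 84 ^ dc = 58
byte 7: 64 ^ 13 = 77
byte 8: fa ^ 05 = ff
byte 9: 98 ^ 4a = d2
byte 10: eb ^ 3a = d1
byte 11: c6 ^ ce = 08
byte 12: 7f ^ 20 = 5f
byte 13: 72 ^ 03 = 71
byte 14: be ^ cc = 72
byte 15: 22 ^ c7 = e5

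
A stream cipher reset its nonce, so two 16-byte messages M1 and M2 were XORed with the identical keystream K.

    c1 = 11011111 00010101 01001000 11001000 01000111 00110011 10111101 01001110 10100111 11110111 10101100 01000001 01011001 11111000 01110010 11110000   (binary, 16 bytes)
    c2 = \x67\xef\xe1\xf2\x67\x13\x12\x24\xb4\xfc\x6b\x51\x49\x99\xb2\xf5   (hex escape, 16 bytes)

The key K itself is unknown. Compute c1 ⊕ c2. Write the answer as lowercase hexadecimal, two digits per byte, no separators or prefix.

b8faa93a2020af6a130bc7101061c005

c1 ⊕ c2 = (M1 ⊕ K) ⊕ (M2 ⊕ K) = M1 ⊕ M2 — the shared key cancels under XOR.
byte 0: df ⊕ 67 = b8
byte 1: 15 ⊕ ef = fa
byte 2: 48 ⊕ e1 = a9
byte 3: c8 ⊕ f2 = 3a
byte 4: 47 ⊕ 67 = 20
byte 5: 33 ⊕ 13 = 20
byte 6: bd ⊕ 12 = af
byte 7: 4e ⊕ 24 = 6a
byte 8: a7 ⊕ b4 = 13
byte 9: f7 ⊕ fc = 0b
byte 10: ac ⊕ 6b = c7
byte 11: 41 ⊕ 51 = 10
byte 12: 59 ⊕ 49 = 10
byte 13: f8 ⊕ 99 = 61
byte 14: 72 ⊕ b2 = c0
byte 15: f0 ⊕ f5 = 05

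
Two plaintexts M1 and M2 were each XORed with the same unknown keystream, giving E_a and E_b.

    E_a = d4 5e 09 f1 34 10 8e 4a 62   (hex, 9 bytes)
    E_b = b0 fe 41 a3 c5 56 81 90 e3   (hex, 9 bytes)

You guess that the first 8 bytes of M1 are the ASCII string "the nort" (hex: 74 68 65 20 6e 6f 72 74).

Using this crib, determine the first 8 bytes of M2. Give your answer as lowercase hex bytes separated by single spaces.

First, E_a ⊕ E_b = (M1 ⊕ K) ⊕ (M2 ⊕ K) = M1 ⊕ M2, so the key drops out. Then M2 = (M1 ⊕ M2) ⊕ M1 over the first 8 bytes.
byte 0: (d4 ⊕ b0) ⊕ 74 = 64 ⊕ 74 = 10
byte 1: (5e ⊕ fe) ⊕ 68 = a0 ⊕ 68 = c8
byte 2: (09 ⊕ 41) ⊕ 65 = 48 ⊕ 65 = 2d
byte 3: (f1 ⊕ a3) ⊕ 20 = 52 ⊕ 20 = 72
byte 4: (34 ⊕ c5) ⊕ 6e = f1 ⊕ 6e = 9f
byte 5: (10 ⊕ 56) ⊕ 6f = 46 ⊕ 6f = 29
byte 6: (8e ⊕ 81) ⊕ 72 = 0f ⊕ 72 = 7d
byte 7: (4a ⊕ 90) ⊕ 74 = da ⊕ 74 = ae

10 c8 2d 72 9f 29 7d ae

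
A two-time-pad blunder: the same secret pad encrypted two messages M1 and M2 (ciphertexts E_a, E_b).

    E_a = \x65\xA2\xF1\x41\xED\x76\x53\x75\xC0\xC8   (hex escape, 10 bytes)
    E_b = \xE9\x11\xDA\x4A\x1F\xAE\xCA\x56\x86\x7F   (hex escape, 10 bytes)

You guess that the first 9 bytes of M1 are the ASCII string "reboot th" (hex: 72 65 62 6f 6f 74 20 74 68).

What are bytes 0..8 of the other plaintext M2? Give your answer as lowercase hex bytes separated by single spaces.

First, E_a ⊕ E_b = (M1 ⊕ K) ⊕ (M2 ⊕ K) = M1 ⊕ M2, so the key drops out. Then M2 = (M1 ⊕ M2) ⊕ M1 over the first 9 bytes.
byte 0: (65 XOR e9) XOR 72 = 8c XOR 72 = fe
byte 1: (a2 XOR 11) XOR 65 = b3 XOR 65 = d6
byte 2: (f1 XOR da) XOR 62 = 2b XOR 62 = 49
byte 3: (41 XOR 4a) XOR 6f = 0b XOR 6f = 64
byte 4: (ed XOR 1f) XOR 6f = f2 XOR 6f = 9d
byte 5: (76 XOR ae) XOR 74 = d8 XOR 74 = ac
byte 6: (53 XOR ca) XOR 20 = 99 XOR 20 = b9
byte 7: (75 XOR 56) XOR 74 = 23 XOR 74 = 57
byte 8: (c0 XOR 86) XOR 68 = 46 XOR 68 = 2e

fe d6 49 64 9d ac b9 57 2e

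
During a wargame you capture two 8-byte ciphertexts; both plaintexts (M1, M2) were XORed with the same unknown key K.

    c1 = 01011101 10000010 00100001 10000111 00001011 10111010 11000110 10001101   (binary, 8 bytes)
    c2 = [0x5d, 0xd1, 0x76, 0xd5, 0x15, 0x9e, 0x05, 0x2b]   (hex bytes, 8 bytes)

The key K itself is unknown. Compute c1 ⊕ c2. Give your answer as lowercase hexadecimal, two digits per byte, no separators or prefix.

c1 ⊕ c2 = (M1 ⊕ K) ⊕ (M2 ⊕ K) = M1 ⊕ M2 — the shared key cancels under XOR.
5d XOR 5d = 00
82 XOR d1 = 53
21 XOR 76 = 57
87 XOR d5 = 52
0b XOR 15 = 1e
ba XOR 9e = 24
c6 XOR 05 = c3
8d XOR 2b = a6

005357521e24c3a6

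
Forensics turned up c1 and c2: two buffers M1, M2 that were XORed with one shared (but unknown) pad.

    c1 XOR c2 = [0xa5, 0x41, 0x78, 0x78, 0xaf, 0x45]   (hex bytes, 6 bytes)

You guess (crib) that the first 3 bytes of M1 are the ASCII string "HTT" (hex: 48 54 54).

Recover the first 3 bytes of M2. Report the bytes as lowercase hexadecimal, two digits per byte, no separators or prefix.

Since c1 ⊕ c2 = M1 ⊕ M2, XORing with the guessed M1 bytes yields the corresponding M2 bytes: M2 = (c1 ⊕ c2) ⊕ M1.
a5 xor 48 = ed
41 xor 54 = 15
78 xor 54 = 2c

ed152c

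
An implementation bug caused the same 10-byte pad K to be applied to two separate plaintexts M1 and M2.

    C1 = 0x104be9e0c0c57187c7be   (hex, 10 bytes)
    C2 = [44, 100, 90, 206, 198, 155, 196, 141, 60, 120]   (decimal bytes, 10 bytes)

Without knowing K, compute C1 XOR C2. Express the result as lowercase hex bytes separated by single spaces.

3c 2f b3 2e 06 5e b5 0a fb c6

C1 ⊕ C2 = (M1 ⊕ K) ⊕ (M2 ⊕ K) = M1 ⊕ M2 — the shared key cancels under XOR.
byte 0:  16 ⊕  44 =  60
byte 1:  75 ⊕ 100 =  47
byte 2: 233 ⊕  90 = 179
byte 3: 224 ⊕ 206 =  46
byte 4: 192 ⊕ 198 =   6
byte 5: 197 ⊕ 155 =  94
byte 6: 113 ⊕ 196 = 181
byte 7: 135 ⊕ 141 =  10
byte 8: 199 ⊕  60 = 251
byte 9: 190 ⊕ 120 = 198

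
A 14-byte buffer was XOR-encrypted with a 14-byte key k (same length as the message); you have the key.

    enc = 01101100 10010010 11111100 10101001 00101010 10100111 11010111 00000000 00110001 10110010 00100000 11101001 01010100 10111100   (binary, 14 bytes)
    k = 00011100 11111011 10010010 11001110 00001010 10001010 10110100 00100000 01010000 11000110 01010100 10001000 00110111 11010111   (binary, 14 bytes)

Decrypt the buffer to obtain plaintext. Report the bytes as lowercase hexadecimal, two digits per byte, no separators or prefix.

70696e67202d632061747461636b

6c XOR 1c = 70
92 XOR fb = 69
fc XOR 92 = 6e
a9 XOR ce = 67
2a XOR 0a = 20
a7 XOR 8a = 2d
d7 XOR b4 = 63
00 XOR 20 = 20
31 XOR 50 = 61
b2 XOR c6 = 74
20 XOR 54 = 74
e9 XOR 88 = 61
54 XOR 37 = 63
bc XOR d7 = 6b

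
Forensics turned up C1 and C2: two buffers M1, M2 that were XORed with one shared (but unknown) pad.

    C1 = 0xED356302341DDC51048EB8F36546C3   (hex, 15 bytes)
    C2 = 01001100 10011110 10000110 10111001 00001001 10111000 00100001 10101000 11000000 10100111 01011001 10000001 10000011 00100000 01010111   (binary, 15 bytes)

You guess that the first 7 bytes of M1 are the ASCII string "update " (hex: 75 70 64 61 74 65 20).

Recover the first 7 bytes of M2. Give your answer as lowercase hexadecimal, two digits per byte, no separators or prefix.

d4db81da49c0dd

First, C1 ⊕ C2 = (M1 ⊕ K) ⊕ (M2 ⊕ K) = M1 ⊕ M2, so the key drops out. Then M2 = (M1 ⊕ M2) ⊕ M1 over the first 7 bytes.
byte 0: (ed ⊕ 4c) ⊕ 75 = a1 ⊕ 75 = d4
byte 1: (35 ⊕ 9e) ⊕ 70 = ab ⊕ 70 = db
byte 2: (63 ⊕ 86) ⊕ 64 = e5 ⊕ 64 = 81
byte 3: (02 ⊕ b9) ⊕ 61 = bb ⊕ 61 = da
byte 4: (34 ⊕ 09) ⊕ 74 = 3d ⊕ 74 = 49
byte 5: (1d ⊕ b8) ⊕ 65 = a5 ⊕ 65 = c0
byte 6: (dc ⊕ 21) ⊕ 20 = fd ⊕ 20 = dd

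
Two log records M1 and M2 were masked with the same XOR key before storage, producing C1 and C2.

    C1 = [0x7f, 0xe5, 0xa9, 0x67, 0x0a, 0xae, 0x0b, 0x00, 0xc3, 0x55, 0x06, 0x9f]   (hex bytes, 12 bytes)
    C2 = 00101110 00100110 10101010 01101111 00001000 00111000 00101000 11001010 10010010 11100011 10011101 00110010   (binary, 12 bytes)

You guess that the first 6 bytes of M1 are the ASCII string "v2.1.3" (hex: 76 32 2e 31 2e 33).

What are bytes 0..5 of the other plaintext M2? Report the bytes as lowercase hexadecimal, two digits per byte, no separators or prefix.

27f12d392ca5

First, C1 ⊕ C2 = (M1 ⊕ K) ⊕ (M2 ⊕ K) = M1 ⊕ M2, so the key drops out. Then M2 = (M1 ⊕ M2) ⊕ M1 over the first 6 bytes.
byte 0: (7f ^ 2e) ^ 76 = 51 ^ 76 = 27
byte 1: (e5 ^ 26) ^ 32 = c3 ^ 32 = f1
byte 2: (a9 ^ aa) ^ 2e = 03 ^ 2e = 2d
byte 3: (67 ^ 6f) ^ 31 = 08 ^ 31 = 39
byte 4: (0a ^ 08) ^ 2e = 02 ^ 2e = 2c
byte 5: (ae ^ 38) ^ 33 = 96 ^ 33 = a5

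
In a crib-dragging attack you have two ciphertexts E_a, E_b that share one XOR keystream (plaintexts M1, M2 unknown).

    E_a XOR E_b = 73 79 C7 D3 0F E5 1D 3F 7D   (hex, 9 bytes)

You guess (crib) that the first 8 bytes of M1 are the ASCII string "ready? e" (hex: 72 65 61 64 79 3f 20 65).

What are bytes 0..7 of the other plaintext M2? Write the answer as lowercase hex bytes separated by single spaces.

01 1c a6 b7 76 da 3d 5a

Since E_a ⊕ E_b = M1 ⊕ M2, XORing with the guessed M1 bytes yields the corresponding M2 bytes: M2 = (E_a ⊕ E_b) ⊕ M1.
73 ^ 72 = 01
79 ^ 65 = 1c
c7 ^ 61 = a6
d3 ^ 64 = b7
0f ^ 79 = 76
e5 ^ 3f = da
1d ^ 20 = 3d
3f ^ 65 = 5a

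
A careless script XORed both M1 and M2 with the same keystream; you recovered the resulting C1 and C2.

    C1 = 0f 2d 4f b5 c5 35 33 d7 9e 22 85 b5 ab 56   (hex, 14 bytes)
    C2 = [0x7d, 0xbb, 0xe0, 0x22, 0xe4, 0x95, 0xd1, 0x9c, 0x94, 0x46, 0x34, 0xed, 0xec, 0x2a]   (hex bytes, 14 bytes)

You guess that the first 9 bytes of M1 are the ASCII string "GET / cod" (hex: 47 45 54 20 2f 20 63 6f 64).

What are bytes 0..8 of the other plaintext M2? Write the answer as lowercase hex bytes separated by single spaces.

First, C1 ⊕ C2 = (M1 ⊕ K) ⊕ (M2 ⊕ K) = M1 ⊕ M2, so the key drops out. Then M2 = (M1 ⊕ M2) ⊕ M1 over the first 9 bytes.
byte 0: (0f ^ 7d) ^ 47 = 72 ^ 47 = 35
byte 1: (2d ^ bb) ^ 45 = 96 ^ 45 = d3
byte 2: (4f ^ e0) ^ 54 = af ^ 54 = fb
byte 3: (b5 ^ 22) ^ 20 = 97 ^ 20 = b7
byte 4: (c5 ^ e4) ^ 2f = 21 ^ 2f = 0e
byte 5: (35 ^ 95) ^ 20 = a0 ^ 20 = 80
byte 6: (33 ^ d1) ^ 63 = e2 ^ 63 = 81
byte 7: (d7 ^ 9c) ^ 6f = 4b ^ 6f = 24
byte 8: (9e ^ 94) ^ 64 = 0a ^ 64 = 6e

35 d3 fb b7 0e 80 81 24 6e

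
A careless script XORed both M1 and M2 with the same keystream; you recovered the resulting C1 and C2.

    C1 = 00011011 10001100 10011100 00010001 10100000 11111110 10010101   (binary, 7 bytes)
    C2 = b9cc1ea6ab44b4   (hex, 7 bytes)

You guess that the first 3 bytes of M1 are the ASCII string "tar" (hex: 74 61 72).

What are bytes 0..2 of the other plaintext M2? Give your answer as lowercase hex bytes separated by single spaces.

First, C1 ⊕ C2 = (M1 ⊕ K) ⊕ (M2 ⊕ K) = M1 ⊕ M2, so the key drops out. Then M2 = (M1 ⊕ M2) ⊕ M1 over the first 3 bytes.
byte 0: (1b ^ b9) ^ 74 = a2 ^ 74 = d6
byte 1: (8c ^ cc) ^ 61 = 40 ^ 61 = 21
byte 2: (9c ^ 1e) ^ 72 = 82 ^ 72 = f0

d6 21 f0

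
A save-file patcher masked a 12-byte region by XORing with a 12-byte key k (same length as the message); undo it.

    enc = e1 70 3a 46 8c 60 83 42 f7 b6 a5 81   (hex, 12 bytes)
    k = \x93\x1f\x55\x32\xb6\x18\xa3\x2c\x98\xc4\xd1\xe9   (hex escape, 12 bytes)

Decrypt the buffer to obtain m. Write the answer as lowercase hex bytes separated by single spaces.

225 ⊕ 147 = 114
112 ⊕  31 = 111
 58 ⊕  85 = 111
 70 ⊕  50 = 116
140 ⊕ 182 =  58
 96 ⊕  24 = 120
131 ⊕ 163 =  32
 66 ⊕  44 = 110
247 ⊕ 152 = 111
182 ⊕ 196 = 114
165 ⊕ 209 = 116
129 ⊕ 233 = 104

72 6f 6f 74 3a 78 20 6e 6f 72 74 68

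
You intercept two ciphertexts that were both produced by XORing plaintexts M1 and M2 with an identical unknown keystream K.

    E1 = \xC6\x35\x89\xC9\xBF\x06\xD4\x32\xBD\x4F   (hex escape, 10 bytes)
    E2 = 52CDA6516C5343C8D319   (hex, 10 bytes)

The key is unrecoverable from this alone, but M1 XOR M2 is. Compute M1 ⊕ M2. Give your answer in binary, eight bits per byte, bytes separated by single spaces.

10010100 11111000 00101111 10011000 11010011 01010101 10010111 11111010 01101110 01010110

E1 ⊕ E2 = (M1 ⊕ K) ⊕ (M2 ⊕ K) = M1 ⊕ M2 — the shared key cancels under XOR.
198 ⊕  82 = 148
 53 ⊕ 205 = 248
137 ⊕ 166 =  47
201 ⊕  81 = 152
191 ⊕ 108 = 211
  6 ⊕  83 =  85
212 ⊕  67 = 151
 50 ⊕ 200 = 250
189 ⊕ 211 = 110
 79 ⊕  25 =  86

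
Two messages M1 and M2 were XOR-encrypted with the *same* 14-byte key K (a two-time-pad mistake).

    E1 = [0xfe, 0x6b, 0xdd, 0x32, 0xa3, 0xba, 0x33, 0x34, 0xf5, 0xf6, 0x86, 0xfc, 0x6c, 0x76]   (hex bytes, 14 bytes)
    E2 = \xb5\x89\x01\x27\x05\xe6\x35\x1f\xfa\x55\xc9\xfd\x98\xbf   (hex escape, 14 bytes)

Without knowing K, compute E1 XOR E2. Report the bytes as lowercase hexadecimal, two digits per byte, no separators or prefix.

4be2dc15a65c062b0fa34f01f4c9

E1 ⊕ E2 = (M1 ⊕ K) ⊕ (M2 ⊕ K) = M1 ⊕ M2 — the shared key cancels under XOR.
fe ^ b5 = 4b
6b ^ 89 = e2
dd ^ 01 = dc
32 ^ 27 = 15
a3 ^ 05 = a6
ba ^ e6 = 5c
33 ^ 35 = 06
34 ^ 1f = 2b
f5 ^ fa = 0f
f6 ^ 55 = a3
86 ^ c9 = 4f
fc ^ fd = 01
6c ^ 98 = f4
76 ^ bf = c9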